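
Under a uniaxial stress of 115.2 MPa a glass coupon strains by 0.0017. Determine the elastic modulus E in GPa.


Young's modulus: E = stress / strain
  E = 115.2 MPa / 0.0017 = 67764.71 MPa
Convert to GPa: 67764.71 / 1000 = 67.76 GPa

67.76 GPa


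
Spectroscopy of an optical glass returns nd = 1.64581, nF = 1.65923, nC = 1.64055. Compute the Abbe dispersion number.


Abbe number formula: Vd = (nd - 1) / (nF - nC)
  nd - 1 = 1.64581 - 1 = 0.64581
  nF - nC = 1.65923 - 1.64055 = 0.01868
  Vd = 0.64581 / 0.01868 = 34.57

34.57


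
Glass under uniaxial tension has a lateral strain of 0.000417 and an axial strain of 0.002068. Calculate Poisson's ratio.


Poisson's ratio: nu = lateral strain / axial strain
  nu = 0.000417 / 0.002068 = 0.2016

0.2016


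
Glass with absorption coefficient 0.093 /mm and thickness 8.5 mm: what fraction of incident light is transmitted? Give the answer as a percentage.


Beer-Lambert law: T = exp(-alpha * thickness)
  exponent = -0.093 * 8.5 = -0.7905
  T = exp(-0.7905) = 0.4536
  Percentage = 0.4536 * 100 = 45.36%

45.36%


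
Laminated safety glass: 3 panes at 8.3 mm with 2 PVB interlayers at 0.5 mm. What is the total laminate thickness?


Total thickness = glass contribution + PVB contribution
  Glass: 3 * 8.3 = 24.9 mm
  PVB: 2 * 0.5 = 1.0 mm
  Total = 24.9 + 1.0 = 25.9 mm

25.9 mm


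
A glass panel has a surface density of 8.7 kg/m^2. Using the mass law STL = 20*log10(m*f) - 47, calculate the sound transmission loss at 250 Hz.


Mass law: STL = 20 * log10(m * f) - 47
  m * f = 8.7 * 250 = 2175
  log10(2175) = 3.33746
  STL = 20 * 3.33746 - 47 = 66.7492 - 47 = 19.7 dB

19.7 dB


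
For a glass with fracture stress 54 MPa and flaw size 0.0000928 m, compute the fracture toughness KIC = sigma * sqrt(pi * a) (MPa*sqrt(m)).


Fracture toughness: KIC = sigma * sqrt(pi * a)
  pi * a = pi * 0.0000928 = 0.00029154
  sqrt(pi * a) = 0.017075
  KIC = 54 * 0.017075 = 0.922 MPa*sqrt(m)

0.922 MPa*sqrt(m)


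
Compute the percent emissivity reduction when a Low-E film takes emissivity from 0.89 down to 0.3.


Percentage reduction = (1 - coated/uncoated) * 100
  Ratio = 0.3 / 0.89 = 0.3371
  Reduction = (1 - 0.3371) * 100 = 66.3%

66.3%


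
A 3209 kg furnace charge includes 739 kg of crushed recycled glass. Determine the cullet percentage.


Cullet ratio = (cullet mass / total batch mass) * 100
  Ratio = 739 / 3209 * 100 = 23.03%

23.03%


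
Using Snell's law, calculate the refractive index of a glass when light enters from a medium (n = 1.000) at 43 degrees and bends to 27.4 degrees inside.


Apply Snell's law: n1 * sin(theta1) = n2 * sin(theta2)
  n2 = n1 * sin(theta1) / sin(theta2)
  sin(43) = 0.681998
  sin(27.4) = 0.4602
  n2 = 1.000 * 0.681998 / 0.4602 = 1.482

1.482


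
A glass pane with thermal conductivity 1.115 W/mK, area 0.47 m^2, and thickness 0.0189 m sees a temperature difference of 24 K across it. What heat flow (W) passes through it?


Fourier's law: Q = k * A * dT / t
  Q = 1.115 * 0.47 * 24 / 0.0189
  Q = 12.5772 / 0.0189 = 665.5 W

665.5 W


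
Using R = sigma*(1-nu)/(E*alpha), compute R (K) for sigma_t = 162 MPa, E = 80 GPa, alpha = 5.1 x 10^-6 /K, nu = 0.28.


Thermal shock resistance: R = sigma * (1 - nu) / (E * alpha)
  Numerator = 162 * (1 - 0.28) = 116.64
  Denominator = 80 * 1000 * (5.1 x 10^-6) = 0.408
  R = 116.64 / 0.408 = 285.9 K

285.9 K


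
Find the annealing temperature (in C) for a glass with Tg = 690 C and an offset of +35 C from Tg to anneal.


The annealing temperature is Tg plus the offset:
  T_anneal = 690 + 35 = 725 C

725 C


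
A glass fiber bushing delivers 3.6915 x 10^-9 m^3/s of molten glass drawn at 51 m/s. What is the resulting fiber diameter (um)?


Cross-sectional area from continuity:
  A = Q / v = 3.6915 x 10^-9 / 51 = 7.238235 x 10^-11 m^2
Diameter from circular cross-section:
  d = sqrt(4A / pi) * 10^6 (m -> um)
  d = sqrt(4 * 7.238235 x 10^-11 / pi) * 10^6 = 9.6 um

9.6 um


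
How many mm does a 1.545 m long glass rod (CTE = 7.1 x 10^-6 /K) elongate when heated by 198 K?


Thermal expansion formula: dL = alpha * L0 * dT
  dL = (7.1 x 10^-6) * 1.545 * 198 = 0.00217196 m
Convert to mm: 0.00217196 * 1000 = 2.172 mm

2.172 mm


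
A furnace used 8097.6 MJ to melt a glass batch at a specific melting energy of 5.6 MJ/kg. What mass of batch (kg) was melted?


Rearrange E = m * s for m:
  m = E / s
  m = 8097.6 / 5.6 = 1446.0 kg

1446.0 kg


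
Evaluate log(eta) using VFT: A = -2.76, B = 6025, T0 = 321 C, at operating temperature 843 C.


VFT equation: log(eta) = A + B / (T - T0)
  T - T0 = 843 - 321 = 522
  B / (T - T0) = 6025 / 522 = 11.542
  log(eta) = -2.76 + 11.542 = 8.782

8.782


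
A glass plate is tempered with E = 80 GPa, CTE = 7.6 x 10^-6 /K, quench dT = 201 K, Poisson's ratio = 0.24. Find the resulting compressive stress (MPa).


Tempering stress: sigma = E * alpha * dT / (1 - nu)
  E (MPa) = 80 * 1000 = 80000
  Numerator = 80000 * (7.6 x 10^-6) * 201 = 122.208
  Denominator = 1 - 0.24 = 0.76
  sigma = 122.208 / 0.76 = 160.8 MPa

160.8 MPa


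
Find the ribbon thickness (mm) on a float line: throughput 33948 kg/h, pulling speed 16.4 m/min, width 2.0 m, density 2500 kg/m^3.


Ribbon cross-section from mass balance:
  Volume rate = throughput / density = 33948 / 2500 = 13.5792 m^3/h
  thickness = volume rate / (speed * 60 * width), i.e.
  thickness = throughput / (60 * speed * width * density) * 1000
  thickness = 33948 / (60 * 16.4 * 2.0 * 2500) * 1000 = 6.9 mm

6.9 mm


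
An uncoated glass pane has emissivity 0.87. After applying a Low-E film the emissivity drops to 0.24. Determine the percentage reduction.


Percentage reduction = (1 - coated/uncoated) * 100
  Ratio = 0.24 / 0.87 = 0.2759
  Reduction = (1 - 0.2759) * 100 = 72.4%

72.4%


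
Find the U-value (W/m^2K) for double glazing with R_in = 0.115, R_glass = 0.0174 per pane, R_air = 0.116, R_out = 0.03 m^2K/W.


Total thermal resistance (series):
  R_total = R_in + R_glass + R_air + R_glass + R_out
  R_total = 0.115 + 0.0174 + 0.116 + 0.0174 + 0.03 = 0.2958 m^2K/W
U-value = 1 / R_total = 1 / 0.2958 = 3.381 W/m^2K

3.381 W/m^2K


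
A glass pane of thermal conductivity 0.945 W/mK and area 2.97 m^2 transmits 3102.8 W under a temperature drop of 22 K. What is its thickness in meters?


Fourier's law: t = k * A * dT / Q
  t = 0.945 * 2.97 * 22 / 3102.8
  t = 61.7463 / 3102.8 = 0.0199 m

0.0199 m


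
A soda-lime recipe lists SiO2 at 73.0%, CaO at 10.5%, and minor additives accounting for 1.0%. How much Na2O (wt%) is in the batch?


Pieces sum to 100%:
  Na2O = 100 - (SiO2 + CaO + others)
  Na2O = 100 - (73.0 + 10.5 + 1.0) = 15.5%

15.5%


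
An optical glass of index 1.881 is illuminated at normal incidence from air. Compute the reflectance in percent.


Fresnel reflectance at normal incidence:
  R = ((n - 1)/(n + 1))^2
  (n - 1)/(n + 1) = (1.881 - 1)/(1.881 + 1) = 0.305797
  R = 0.305797^2 = 0.0935118
  R(%) = 0.0935118 * 100 = 9.351%

9.351%


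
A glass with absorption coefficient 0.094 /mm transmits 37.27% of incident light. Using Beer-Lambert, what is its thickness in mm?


Rearrange T = exp(-alpha * thickness):
  thickness = -ln(T) / alpha
  T = 37.27/100 = 0.3727
  ln(T) = -0.98698
  -ln(T) = 0.98698
  thickness = 0.98698 / 0.094 = 10.5 mm

10.5 mm


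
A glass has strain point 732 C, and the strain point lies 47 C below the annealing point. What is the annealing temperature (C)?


T_anneal = T_strain + gap:
  T_anneal = 732 + 47 = 779 C

779 C


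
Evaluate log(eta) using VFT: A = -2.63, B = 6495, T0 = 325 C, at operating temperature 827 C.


VFT equation: log(eta) = A + B / (T - T0)
  T - T0 = 827 - 325 = 502
  B / (T - T0) = 6495 / 502 = 12.938
  log(eta) = -2.63 + 12.938 = 10.308

10.308


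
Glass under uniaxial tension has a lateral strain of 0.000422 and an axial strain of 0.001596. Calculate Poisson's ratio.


Poisson's ratio: nu = lateral strain / axial strain
  nu = 0.000422 / 0.001596 = 0.2644

0.2644


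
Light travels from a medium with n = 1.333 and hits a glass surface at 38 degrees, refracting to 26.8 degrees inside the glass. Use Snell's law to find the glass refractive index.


Apply Snell's law: n1 * sin(theta1) = n2 * sin(theta2)
  n2 = n1 * sin(theta1) / sin(theta2)
  sin(38) = 0.615661
  sin(26.8) = 0.450878
  n2 = 1.333 * 0.615661 / 0.450878 = 1.8202

1.8202


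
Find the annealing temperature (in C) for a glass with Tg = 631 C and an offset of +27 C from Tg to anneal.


The annealing temperature is Tg plus the offset:
  T_anneal = 631 + 27 = 658 C

658 C


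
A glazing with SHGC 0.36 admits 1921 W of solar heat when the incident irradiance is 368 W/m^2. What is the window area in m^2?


Rearrange Q = Area * SHGC * Irradiance:
  Area = Q / (SHGC * Irradiance)
  Area = 1921 / (0.36 * 368) = 14.5 m^2

14.5 m^2


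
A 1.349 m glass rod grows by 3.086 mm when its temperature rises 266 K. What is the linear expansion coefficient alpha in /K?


Rearrange dL = alpha * L0 * dT for alpha:
  alpha = dL / (L0 * dT)
  alpha = (3.086 / 1000) / (1.349 * 266) = 0.0000086 /K = 8.6 x 10^-6 /K

8.6 x 10^-6 /K


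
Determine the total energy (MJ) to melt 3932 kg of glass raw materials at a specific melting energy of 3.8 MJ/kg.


Total energy = mass * specific energy
  E = 3932 * 3.8 = 14941.6 MJ

14941.6 MJ


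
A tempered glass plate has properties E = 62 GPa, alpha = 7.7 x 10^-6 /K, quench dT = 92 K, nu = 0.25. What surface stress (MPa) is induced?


Tempering stress: sigma = E * alpha * dT / (1 - nu)
  E (MPa) = 62 * 1000 = 62000
  Numerator = 62000 * (7.7 x 10^-6) * 92 = 43.9208
  Denominator = 1 - 0.25 = 0.75
  sigma = 43.9208 / 0.75 = 58.6 MPa

58.6 MPa


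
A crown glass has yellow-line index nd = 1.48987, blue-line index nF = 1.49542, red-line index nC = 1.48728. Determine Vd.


Abbe number formula: Vd = (nd - 1) / (nF - nC)
  nd - 1 = 1.48987 - 1 = 0.48987
  nF - nC = 1.49542 - 1.48728 = 0.00814
  Vd = 0.48987 / 0.00814 = 60.18

60.18


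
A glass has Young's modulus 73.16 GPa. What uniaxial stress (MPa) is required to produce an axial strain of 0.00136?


Rearrange E = sigma / epsilon:
  sigma = E * epsilon
  E (MPa) = 73.16 * 1000 = 73160
  sigma = 73160 * 0.00136 = 99.5 MPa

99.5 MPa


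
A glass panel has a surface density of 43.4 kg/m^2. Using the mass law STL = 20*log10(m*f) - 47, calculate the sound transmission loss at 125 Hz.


Mass law: STL = 20 * log10(m * f) - 47
  m * f = 43.4 * 125 = 5425
  log10(5425) = 3.7344
  STL = 20 * 3.7344 - 47 = 74.688 - 47 = 27.7 dB

27.7 dB


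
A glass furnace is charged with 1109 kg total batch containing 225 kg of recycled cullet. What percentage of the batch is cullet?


Cullet ratio = (cullet mass / total batch mass) * 100
  Ratio = 225 / 1109 * 100 = 20.29%

20.29%


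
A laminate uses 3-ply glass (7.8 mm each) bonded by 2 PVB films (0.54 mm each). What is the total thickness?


Total thickness = glass contribution + PVB contribution
  Glass: 3 * 7.8 = 23.4 mm
  PVB: 2 * 0.54 = 1.08 mm
  Total = 23.4 + 1.08 = 24.48 mm

24.48 mm


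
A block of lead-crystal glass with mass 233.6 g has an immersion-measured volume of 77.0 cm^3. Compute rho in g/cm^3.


Use the definition of density:
  rho = mass / volume
  rho = 233.6 / 77.0 = 3.034 g/cm^3

3.034 g/cm^3


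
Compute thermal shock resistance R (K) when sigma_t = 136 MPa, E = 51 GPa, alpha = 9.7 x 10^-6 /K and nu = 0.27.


Thermal shock resistance: R = sigma * (1 - nu) / (E * alpha)
  Numerator = 136 * (1 - 0.27) = 99.28
  Denominator = 51 * 1000 * (9.7 x 10^-6) = 0.4947
  R = 99.28 / 0.4947 = 200.7 K

200.7 K


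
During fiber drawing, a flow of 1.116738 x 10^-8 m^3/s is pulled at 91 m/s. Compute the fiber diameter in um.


Cross-sectional area from continuity:
  A = Q / v = 1.116738 x 10^-8 / 91 = 1.227185 x 10^-10 m^2
Diameter from circular cross-section:
  d = sqrt(4A / pi) * 10^6 (m -> um)
  d = sqrt(4 * 1.227185 x 10^-10 / pi) * 10^6 = 12.5 um

12.5 um


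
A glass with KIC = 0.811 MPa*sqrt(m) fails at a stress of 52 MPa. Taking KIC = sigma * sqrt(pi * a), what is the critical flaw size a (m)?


Rearrange KIC = sigma * sqrt(pi * a):
  sqrt(pi * a) = KIC / sigma
  sqrt(pi * a) = 0.811 / 52 = 0.015596
  a = (KIC / sigma)^2 / pi
  a = 0.015596^2 / pi = 0.0000774 m

0.0000774 m


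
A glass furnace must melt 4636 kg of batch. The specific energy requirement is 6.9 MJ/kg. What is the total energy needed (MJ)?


Total energy = mass * specific energy
  E = 4636 * 6.9 = 31988.4 MJ

31988.4 MJ


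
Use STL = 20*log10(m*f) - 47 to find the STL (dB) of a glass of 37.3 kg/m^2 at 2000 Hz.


Mass law: STL = 20 * log10(m * f) - 47
  m * f = 37.3 * 2000 = 74600
  log10(74600) = 4.87274
  STL = 20 * 4.87274 - 47 = 97.4548 - 47 = 50.5 dB

50.5 dB


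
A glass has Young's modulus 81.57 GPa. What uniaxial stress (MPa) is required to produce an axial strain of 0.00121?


Rearrange E = sigma / epsilon:
  sigma = E * epsilon
  E (MPa) = 81.57 * 1000 = 81570
  sigma = 81570 * 0.00121 = 98.7 MPa

98.7 MPa


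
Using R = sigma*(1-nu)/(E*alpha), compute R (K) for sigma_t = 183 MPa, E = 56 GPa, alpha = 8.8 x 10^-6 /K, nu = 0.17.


Thermal shock resistance: R = sigma * (1 - nu) / (E * alpha)
  Numerator = 183 * (1 - 0.17) = 151.89
  Denominator = 56 * 1000 * (8.8 x 10^-6) = 0.4928
  R = 151.89 / 0.4928 = 308.2 K

308.2 K


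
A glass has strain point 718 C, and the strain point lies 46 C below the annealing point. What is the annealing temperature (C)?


T_anneal = T_strain + gap:
  T_anneal = 718 + 46 = 764 C

764 C


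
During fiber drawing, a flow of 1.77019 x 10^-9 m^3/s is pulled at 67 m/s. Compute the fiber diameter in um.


Cross-sectional area from continuity:
  A = Q / v = 1.77019 x 10^-9 / 67 = 2.642075 x 10^-11 m^2
Diameter from circular cross-section:
  d = sqrt(4A / pi) * 10^6 (m -> um)
  d = sqrt(4 * 2.642075 x 10^-11 / pi) * 10^6 = 5.8 um

5.8 um


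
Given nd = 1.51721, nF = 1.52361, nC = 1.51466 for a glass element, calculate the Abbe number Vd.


Abbe number formula: Vd = (nd - 1) / (nF - nC)
  nd - 1 = 1.51721 - 1 = 0.51721
  nF - nC = 1.52361 - 1.51466 = 0.00895
  Vd = 0.51721 / 0.00895 = 57.79

57.79


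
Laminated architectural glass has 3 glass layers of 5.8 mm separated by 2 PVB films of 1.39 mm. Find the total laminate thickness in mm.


Total thickness = glass contribution + PVB contribution
  Glass: 3 * 5.8 = 17.4 mm
  PVB: 2 * 1.39 = 2.78 mm
  Total = 17.4 + 2.78 = 20.18 mm

20.18 mm


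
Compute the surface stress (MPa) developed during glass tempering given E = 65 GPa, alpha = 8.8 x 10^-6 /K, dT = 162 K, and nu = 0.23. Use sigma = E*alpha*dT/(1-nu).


Tempering stress: sigma = E * alpha * dT / (1 - nu)
  E (MPa) = 65 * 1000 = 65000
  Numerator = 65000 * (8.8 x 10^-6) * 162 = 92.664
  Denominator = 1 - 0.23 = 0.77
  sigma = 92.664 / 0.77 = 120.3 MPa

120.3 MPa


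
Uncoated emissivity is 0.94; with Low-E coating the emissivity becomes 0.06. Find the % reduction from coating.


Percentage reduction = (1 - coated/uncoated) * 100
  Ratio = 0.06 / 0.94 = 0.0638
  Reduction = (1 - 0.0638) * 100 = 93.6%

93.6%


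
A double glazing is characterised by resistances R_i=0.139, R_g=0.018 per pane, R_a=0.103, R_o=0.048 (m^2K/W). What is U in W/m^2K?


Total thermal resistance (series):
  R_total = R_in + R_glass + R_air + R_glass + R_out
  R_total = 0.139 + 0.018 + 0.103 + 0.018 + 0.048 = 0.326 m^2K/W
U-value = 1 / R_total = 1 / 0.326 = 3.067 W/m^2K

3.067 W/m^2K


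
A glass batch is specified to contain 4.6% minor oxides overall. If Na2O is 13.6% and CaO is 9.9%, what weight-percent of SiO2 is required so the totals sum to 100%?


Known pieces sum to 100%:
  SiO2 = 100 - (others + Na2O + CaO)
  SiO2 = 100 - (4.6 + 13.6 + 9.9) = 71.9%

71.9%


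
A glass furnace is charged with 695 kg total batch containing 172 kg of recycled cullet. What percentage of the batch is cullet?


Cullet ratio = (cullet mass / total batch mass) * 100
  Ratio = 172 / 695 * 100 = 24.75%

24.75%


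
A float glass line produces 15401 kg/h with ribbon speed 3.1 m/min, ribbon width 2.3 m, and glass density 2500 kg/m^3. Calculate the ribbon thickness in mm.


Ribbon cross-section from mass balance:
  Volume rate = throughput / density = 15401 / 2500 = 6.1604 m^3/h
  thickness = volume rate / (speed * 60 * width), i.e.
  thickness = throughput / (60 * speed * width * density) * 1000
  thickness = 15401 / (60 * 3.1 * 2.3 * 2500) * 1000 = 14.4 mm

14.4 mm


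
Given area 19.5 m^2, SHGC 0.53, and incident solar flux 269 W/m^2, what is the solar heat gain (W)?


Solar heat gain: Q = Area * SHGC * Irradiance
  Q = 19.5 * 0.53 * 269 = 2780.1 W

2780.1 W


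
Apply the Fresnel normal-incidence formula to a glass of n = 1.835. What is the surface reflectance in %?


Fresnel reflectance at normal incidence:
  R = ((n - 1)/(n + 1))^2
  (n - 1)/(n + 1) = (1.835 - 1)/(1.835 + 1) = 0.294533
  R = 0.294533^2 = 0.0867497
  R(%) = 0.0867497 * 100 = 8.675%

8.675%


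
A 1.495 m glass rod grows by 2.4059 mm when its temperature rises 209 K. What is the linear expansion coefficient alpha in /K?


Rearrange dL = alpha * L0 * dT for alpha:
  alpha = dL / (L0 * dT)
  alpha = (2.4059 / 1000) / (1.495 * 209) = 0.0000077 /K = 7.7 x 10^-6 /K

7.7 x 10^-6 /K


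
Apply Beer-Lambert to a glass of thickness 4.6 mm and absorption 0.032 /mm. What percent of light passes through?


Beer-Lambert law: T = exp(-alpha * thickness)
  exponent = -0.032 * 4.6 = -0.1472
  T = exp(-0.1472) = 0.8631
  Percentage = 0.8631 * 100 = 86.31%

86.31%


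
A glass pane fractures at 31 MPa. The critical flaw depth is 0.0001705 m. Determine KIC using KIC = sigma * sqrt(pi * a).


Fracture toughness: KIC = sigma * sqrt(pi * a)
  pi * a = pi * 0.0001705 = 0.000535642
  sqrt(pi * a) = 0.023144
  KIC = 31 * 0.023144 = 0.717 MPa*sqrt(m)

0.717 MPa*sqrt(m)


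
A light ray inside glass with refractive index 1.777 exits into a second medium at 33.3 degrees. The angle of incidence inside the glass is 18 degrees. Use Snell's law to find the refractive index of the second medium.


Apply Snell's law: n1 * sin(theta1) = n2 * sin(theta2)
  n2 = n1 * sin(theta1) / sin(theta2)
  sin(18) = 0.309017
  sin(33.3) = 0.549023
  n2 = 1.777 * 0.309017 / 0.549023 = 1.0002

1.0002


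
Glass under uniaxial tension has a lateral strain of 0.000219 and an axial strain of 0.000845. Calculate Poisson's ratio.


Poisson's ratio: nu = lateral strain / axial strain
  nu = 0.000219 / 0.000845 = 0.2592

0.2592


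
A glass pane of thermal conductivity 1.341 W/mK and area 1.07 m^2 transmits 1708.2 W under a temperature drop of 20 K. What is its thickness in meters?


Fourier's law: t = k * A * dT / Q
  t = 1.341 * 1.07 * 20 / 1708.2
  t = 28.6974 / 1708.2 = 0.0168 m

0.0168 m


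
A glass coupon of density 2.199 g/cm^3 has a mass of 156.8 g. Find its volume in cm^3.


Rearrange rho = m / V:
  V = m / rho
  V = 156.8 / 2.199 = 71.305 cm^3

71.305 cm^3


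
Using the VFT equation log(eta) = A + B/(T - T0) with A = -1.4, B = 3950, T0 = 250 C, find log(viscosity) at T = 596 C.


VFT equation: log(eta) = A + B / (T - T0)
  T - T0 = 596 - 250 = 346
  B / (T - T0) = 3950 / 346 = 11.416
  log(eta) = -1.4 + 11.416 = 10.016

10.016


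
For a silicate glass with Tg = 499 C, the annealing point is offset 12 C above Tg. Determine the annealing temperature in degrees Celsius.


The annealing temperature is Tg plus the offset:
  T_anneal = 499 + 12 = 511 C

511 C


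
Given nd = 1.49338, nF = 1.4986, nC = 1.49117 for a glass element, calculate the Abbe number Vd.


Abbe number formula: Vd = (nd - 1) / (nF - nC)
  nd - 1 = 1.49338 - 1 = 0.49338
  nF - nC = 1.4986 - 1.49117 = 0.00743
  Vd = 0.49338 / 0.00743 = 66.4

66.4


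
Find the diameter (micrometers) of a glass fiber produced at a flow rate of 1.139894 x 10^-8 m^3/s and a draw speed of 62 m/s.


Cross-sectional area from continuity:
  A = Q / v = 1.139894 x 10^-8 / 62 = 1.838539 x 10^-10 m^2
Diameter from circular cross-section:
  d = sqrt(4A / pi) * 10^6 (m -> um)
  d = sqrt(4 * 1.838539 x 10^-10 / pi) * 10^6 = 15.3 um

15.3 um


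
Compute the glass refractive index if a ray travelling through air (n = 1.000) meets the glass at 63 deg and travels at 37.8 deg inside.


Apply Snell's law: n1 * sin(theta1) = n2 * sin(theta2)
  n2 = n1 * sin(theta1) / sin(theta2)
  sin(63) = 0.891007
  sin(37.8) = 0.612907
  n2 = 1.000 * 0.891007 / 0.612907 = 1.4537

1.4537


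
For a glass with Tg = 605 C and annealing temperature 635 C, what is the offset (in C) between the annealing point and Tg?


Offset = T_anneal - Tg:
  offset = 635 - 605 = 30 C

30 C


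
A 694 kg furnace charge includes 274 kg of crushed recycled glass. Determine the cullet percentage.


Cullet ratio = (cullet mass / total batch mass) * 100
  Ratio = 274 / 694 * 100 = 39.48%

39.48%


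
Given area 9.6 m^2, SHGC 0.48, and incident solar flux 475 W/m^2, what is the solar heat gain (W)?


Solar heat gain: Q = Area * SHGC * Irradiance
  Q = 9.6 * 0.48 * 475 = 2188.8 W

2188.8 W


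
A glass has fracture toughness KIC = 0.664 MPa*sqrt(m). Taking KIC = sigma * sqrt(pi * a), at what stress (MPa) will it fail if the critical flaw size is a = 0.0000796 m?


Rearrange KIC = sigma * sqrt(pi * a):
  sigma = KIC / sqrt(pi * a)
  sqrt(pi * 0.0000796) = 0.015814
  sigma = 0.664 / 0.015814 = 41.99 MPa

41.99 MPa


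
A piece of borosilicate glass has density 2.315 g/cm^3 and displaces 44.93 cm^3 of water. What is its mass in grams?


Rearrange rho = m / V:
  m = rho * V
  m = 2.315 * 44.93 = 104.013 g

104.013 g


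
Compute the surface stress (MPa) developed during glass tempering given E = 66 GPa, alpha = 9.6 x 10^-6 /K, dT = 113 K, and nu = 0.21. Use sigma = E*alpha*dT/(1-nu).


Tempering stress: sigma = E * alpha * dT / (1 - nu)
  E (MPa) = 66 * 1000 = 66000
  Numerator = 66000 * (9.6 x 10^-6) * 113 = 71.5968
  Denominator = 1 - 0.21 = 0.79
  sigma = 71.5968 / 0.79 = 90.6 MPa

90.6 MPa


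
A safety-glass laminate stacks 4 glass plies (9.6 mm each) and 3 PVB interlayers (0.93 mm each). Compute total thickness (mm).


Total thickness = glass contribution + PVB contribution
  Glass: 4 * 9.6 = 38.4 mm
  PVB: 3 * 0.93 = 2.79 mm
  Total = 38.4 + 2.79 = 41.19 mm

41.19 mm


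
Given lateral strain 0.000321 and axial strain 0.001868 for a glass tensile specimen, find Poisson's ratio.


Poisson's ratio: nu = lateral strain / axial strain
  nu = 0.000321 / 0.001868 = 0.1718

0.1718


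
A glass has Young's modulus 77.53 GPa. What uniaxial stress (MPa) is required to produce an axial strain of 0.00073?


Rearrange E = sigma / epsilon:
  sigma = E * epsilon
  E (MPa) = 77.53 * 1000 = 77530
  sigma = 77530 * 0.00073 = 56.6 MPa

56.6 MPa


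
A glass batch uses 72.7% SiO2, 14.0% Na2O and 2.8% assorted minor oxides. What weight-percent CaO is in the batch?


Pieces sum to 100%:
  CaO = 100 - (SiO2 + Na2O + others)
  CaO = 100 - (72.7 + 14.0 + 2.8) = 10.5%

10.5%


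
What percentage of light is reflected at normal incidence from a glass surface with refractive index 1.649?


Fresnel reflectance at normal incidence:
  R = ((n - 1)/(n + 1))^2
  (n - 1)/(n + 1) = (1.649 - 1)/(1.649 + 1) = 0.244998
  R = 0.244998^2 = 0.060024
  R(%) = 0.060024 * 100 = 6.002%

6.002%


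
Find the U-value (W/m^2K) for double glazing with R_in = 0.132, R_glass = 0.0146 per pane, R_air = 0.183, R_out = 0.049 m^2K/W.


Total thermal resistance (series):
  R_total = R_in + R_glass + R_air + R_glass + R_out
  R_total = 0.132 + 0.0146 + 0.183 + 0.0146 + 0.049 = 0.3932 m^2K/W
U-value = 1 / R_total = 1 / 0.3932 = 2.543 W/m^2K

2.543 W/m^2K


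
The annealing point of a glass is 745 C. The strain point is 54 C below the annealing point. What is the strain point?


Strain point = annealing point - difference:
  T_strain = 745 - 54 = 691 C

691 C


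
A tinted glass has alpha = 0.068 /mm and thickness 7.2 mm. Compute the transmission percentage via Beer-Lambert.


Beer-Lambert law: T = exp(-alpha * thickness)
  exponent = -0.068 * 7.2 = -0.4896
  T = exp(-0.4896) = 0.6129
  Percentage = 0.6129 * 100 = 61.29%

61.29%


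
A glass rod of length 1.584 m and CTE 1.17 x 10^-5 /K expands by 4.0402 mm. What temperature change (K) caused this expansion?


Rearrange dL = alpha * L0 * dT for dT:
  dT = dL / (alpha * L0)
  dL (m) = 4.0402 / 1000 = 0.0040402
  dT = 0.0040402 / ((1.17 x 10^-5) * 1.584) = 218.0 K

218.0 K


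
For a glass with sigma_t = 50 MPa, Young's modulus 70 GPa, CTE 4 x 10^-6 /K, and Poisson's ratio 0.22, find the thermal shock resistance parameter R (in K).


Thermal shock resistance: R = sigma * (1 - nu) / (E * alpha)
  Numerator = 50 * (1 - 0.22) = 39.0
  Denominator = 70 * 1000 * (4 x 10^-6) = 0.28
  R = 39.0 / 0.28 = 139.3 K

139.3 K


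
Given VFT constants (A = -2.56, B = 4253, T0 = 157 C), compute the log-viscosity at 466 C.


VFT equation: log(eta) = A + B / (T - T0)
  T - T0 = 466 - 157 = 309
  B / (T - T0) = 4253 / 309 = 13.764
  log(eta) = -2.56 + 13.764 = 11.204

11.204


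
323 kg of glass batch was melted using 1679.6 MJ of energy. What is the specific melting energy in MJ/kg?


Rearrange E = m * s for s:
  s = E / m
  s = 1679.6 / 323 = 5.2 MJ/kg

5.2 MJ/kg


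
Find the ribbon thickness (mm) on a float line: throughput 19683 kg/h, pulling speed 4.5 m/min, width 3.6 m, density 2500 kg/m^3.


Ribbon cross-section from mass balance:
  Volume rate = throughput / density = 19683 / 2500 = 7.8732 m^3/h
  thickness = volume rate / (speed * 60 * width), i.e.
  thickness = throughput / (60 * speed * width * density) * 1000
  thickness = 19683 / (60 * 4.5 * 3.6 * 2500) * 1000 = 8.1 mm

8.1 mm


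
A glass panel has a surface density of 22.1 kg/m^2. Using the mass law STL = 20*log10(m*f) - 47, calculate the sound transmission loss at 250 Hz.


Mass law: STL = 20 * log10(m * f) - 47
  m * f = 22.1 * 250 = 5525
  log10(5525) = 3.74233
  STL = 20 * 3.74233 - 47 = 74.8466 - 47 = 27.8 dB

27.8 dB


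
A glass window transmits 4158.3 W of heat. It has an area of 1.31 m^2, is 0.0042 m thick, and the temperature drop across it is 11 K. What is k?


Fourier's law rearranged: k = Q * t / (A * dT)
  Numerator = 4158.3 * 0.0042 = 17.46486
  Denominator = 1.31 * 11 = 14.41
  k = 17.46486 / 14.41 = 1.212 W/mK

1.212 W/mK


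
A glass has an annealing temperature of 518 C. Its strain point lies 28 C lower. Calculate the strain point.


Strain point = annealing point - difference:
  T_strain = 518 - 28 = 490 C

490 C


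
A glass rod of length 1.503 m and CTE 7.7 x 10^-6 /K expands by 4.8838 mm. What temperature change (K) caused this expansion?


Rearrange dL = alpha * L0 * dT for dT:
  dT = dL / (alpha * L0)
  dL (m) = 4.8838 / 1000 = 0.0048838
  dT = 0.0048838 / ((7.7 x 10^-6) * 1.503) = 422.0 K

422.0 K


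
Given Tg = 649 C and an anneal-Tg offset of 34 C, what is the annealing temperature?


The annealing temperature is Tg plus the offset:
  T_anneal = 649 + 34 = 683 C

683 C


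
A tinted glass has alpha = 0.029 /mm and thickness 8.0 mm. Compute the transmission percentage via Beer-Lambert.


Beer-Lambert law: T = exp(-alpha * thickness)
  exponent = -0.029 * 8.0 = -0.232
  T = exp(-0.232) = 0.7929
  Percentage = 0.7929 * 100 = 79.29%

79.29%


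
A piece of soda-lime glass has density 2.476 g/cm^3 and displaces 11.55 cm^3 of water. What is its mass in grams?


Rearrange rho = m / V:
  m = rho * V
  m = 2.476 * 11.55 = 28.598 g

28.598 g


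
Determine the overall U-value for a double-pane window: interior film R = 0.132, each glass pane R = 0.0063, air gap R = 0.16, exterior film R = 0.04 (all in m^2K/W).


Total thermal resistance (series):
  R_total = R_in + R_glass + R_air + R_glass + R_out
  R_total = 0.132 + 0.0063 + 0.16 + 0.0063 + 0.04 = 0.3446 m^2K/W
U-value = 1 / R_total = 1 / 0.3446 = 2.902 W/m^2K

2.902 W/m^2K


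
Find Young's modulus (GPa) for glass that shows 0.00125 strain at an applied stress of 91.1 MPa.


Young's modulus: E = stress / strain
  E = 91.1 MPa / 0.00125 = 72880 MPa
Convert to GPa: 72880 / 1000 = 72.88 GPa

72.88 GPa


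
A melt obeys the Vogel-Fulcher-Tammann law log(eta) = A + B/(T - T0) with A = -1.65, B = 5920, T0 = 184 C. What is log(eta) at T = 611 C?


VFT equation: log(eta) = A + B / (T - T0)
  T - T0 = 611 - 184 = 427
  B / (T - T0) = 5920 / 427 = 13.864
  log(eta) = -1.65 + 13.864 = 12.214

12.214


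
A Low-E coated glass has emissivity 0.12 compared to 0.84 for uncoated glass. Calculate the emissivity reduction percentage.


Percentage reduction = (1 - coated/uncoated) * 100
  Ratio = 0.12 / 0.84 = 0.1429
  Reduction = (1 - 0.1429) * 100 = 85.7%

85.7%


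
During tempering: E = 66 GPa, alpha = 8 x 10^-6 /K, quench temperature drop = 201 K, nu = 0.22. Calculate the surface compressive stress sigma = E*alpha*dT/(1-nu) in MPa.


Tempering stress: sigma = E * alpha * dT / (1 - nu)
  E (MPa) = 66 * 1000 = 66000
  Numerator = 66000 * (8 x 10^-6) * 201 = 106.128
  Denominator = 1 - 0.22 = 0.78
  sigma = 106.128 / 0.78 = 136.1 MPa

136.1 MPa


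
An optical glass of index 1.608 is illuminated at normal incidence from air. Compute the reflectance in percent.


Fresnel reflectance at normal incidence:
  R = ((n - 1)/(n + 1))^2
  (n - 1)/(n + 1) = (1.608 - 1)/(1.608 + 1) = 0.233129
  R = 0.233129^2 = 0.0543491
  R(%) = 0.0543491 * 100 = 5.435%

5.435%


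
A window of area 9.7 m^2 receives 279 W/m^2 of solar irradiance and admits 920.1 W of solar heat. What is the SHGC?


Rearrange Q = Area * SHGC * Irradiance:
  SHGC = Q / (Area * Irradiance)
  SHGC = 920.1 / (9.7 * 279) = 0.34

0.34


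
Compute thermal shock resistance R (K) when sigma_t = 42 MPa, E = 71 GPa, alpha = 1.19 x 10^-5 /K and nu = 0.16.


Thermal shock resistance: R = sigma * (1 - nu) / (E * alpha)
  Numerator = 42 * (1 - 0.16) = 35.28
  Denominator = 71 * 1000 * (1.19 x 10^-5) = 0.8449
  R = 35.28 / 0.8449 = 41.8 K

41.8 K


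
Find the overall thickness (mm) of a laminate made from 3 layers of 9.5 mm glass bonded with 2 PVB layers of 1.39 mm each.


Total thickness = glass contribution + PVB contribution
  Glass: 3 * 9.5 = 28.5 mm
  PVB: 2 * 1.39 = 2.78 mm
  Total = 28.5 + 2.78 = 31.28 mm

31.28 mm


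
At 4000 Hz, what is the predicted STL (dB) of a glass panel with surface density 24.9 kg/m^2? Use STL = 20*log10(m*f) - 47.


Mass law: STL = 20 * log10(m * f) - 47
  m * f = 24.9 * 4000 = 99600
  log10(99600) = 4.99826
  STL = 20 * 4.99826 - 47 = 99.9652 - 47 = 53.0 dB

53.0 dB


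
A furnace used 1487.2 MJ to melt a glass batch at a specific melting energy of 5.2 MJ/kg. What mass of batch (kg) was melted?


Rearrange E = m * s for m:
  m = E / s
  m = 1487.2 / 5.2 = 286.0 kg

286.0 kg


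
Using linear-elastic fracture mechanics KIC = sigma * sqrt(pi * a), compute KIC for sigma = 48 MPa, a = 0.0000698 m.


Fracture toughness: KIC = sigma * sqrt(pi * a)
  pi * a = pi * 0.0000698 = 0.000219283
  sqrt(pi * a) = 0.014808
  KIC = 48 * 0.014808 = 0.711 MPa*sqrt(m)

0.711 MPa*sqrt(m)


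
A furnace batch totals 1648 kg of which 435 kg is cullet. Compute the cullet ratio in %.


Cullet ratio = (cullet mass / total batch mass) * 100
  Ratio = 435 / 1648 * 100 = 26.4%

26.4%


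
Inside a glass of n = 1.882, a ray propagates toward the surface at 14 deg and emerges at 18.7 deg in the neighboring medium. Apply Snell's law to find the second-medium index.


Apply Snell's law: n1 * sin(theta1) = n2 * sin(theta2)
  n2 = n1 * sin(theta1) / sin(theta2)
  sin(14) = 0.241922
  sin(18.7) = 0.320613
  n2 = 1.882 * 0.241922 / 0.320613 = 1.4201

1.4201


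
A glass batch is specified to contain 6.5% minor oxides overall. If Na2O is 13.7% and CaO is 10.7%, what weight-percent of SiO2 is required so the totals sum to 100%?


Known pieces sum to 100%:
  SiO2 = 100 - (others + Na2O + CaO)
  SiO2 = 100 - (6.5 + 13.7 + 10.7) = 69.1%

69.1%


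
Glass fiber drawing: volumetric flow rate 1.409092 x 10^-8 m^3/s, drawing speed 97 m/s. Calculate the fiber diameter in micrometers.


Cross-sectional area from continuity:
  A = Q / v = 1.409092 x 10^-8 / 97 = 1.452672 x 10^-10 m^2
Diameter from circular cross-section:
  d = sqrt(4A / pi) * 10^6 (m -> um)
  d = sqrt(4 * 1.452672 x 10^-10 / pi) * 10^6 = 13.6 um

13.6 um


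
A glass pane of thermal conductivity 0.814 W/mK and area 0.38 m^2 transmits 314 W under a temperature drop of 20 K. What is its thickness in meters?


Fourier's law: t = k * A * dT / Q
  t = 0.814 * 0.38 * 20 / 314
  t = 6.1864 / 314 = 0.0197 m

0.0197 m


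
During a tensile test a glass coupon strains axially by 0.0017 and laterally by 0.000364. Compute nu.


Poisson's ratio: nu = lateral strain / axial strain
  nu = 0.000364 / 0.0017 = 0.2141

0.2141


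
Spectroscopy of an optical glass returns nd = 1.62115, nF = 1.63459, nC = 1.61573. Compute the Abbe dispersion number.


Abbe number formula: Vd = (nd - 1) / (nF - nC)
  nd - 1 = 1.62115 - 1 = 0.62115
  nF - nC = 1.63459 - 1.61573 = 0.01886
  Vd = 0.62115 / 0.01886 = 32.93

32.93


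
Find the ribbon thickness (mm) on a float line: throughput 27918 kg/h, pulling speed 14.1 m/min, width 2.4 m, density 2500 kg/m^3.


Ribbon cross-section from mass balance:
  Volume rate = throughput / density = 27918 / 2500 = 11.1672 m^3/h
  thickness = volume rate / (speed * 60 * width), i.e.
  thickness = throughput / (60 * speed * width * density) * 1000
  thickness = 27918 / (60 * 14.1 * 2.4 * 2500) * 1000 = 5.5 mm

5.5 mm


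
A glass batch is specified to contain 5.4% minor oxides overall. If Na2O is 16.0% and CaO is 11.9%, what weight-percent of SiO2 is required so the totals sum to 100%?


Known pieces sum to 100%:
  SiO2 = 100 - (others + Na2O + CaO)
  SiO2 = 100 - (5.4 + 16.0 + 11.9) = 66.7%

66.7%


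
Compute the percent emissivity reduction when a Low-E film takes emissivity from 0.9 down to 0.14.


Percentage reduction = (1 - coated/uncoated) * 100
  Ratio = 0.14 / 0.9 = 0.1556
  Reduction = (1 - 0.1556) * 100 = 84.4%

84.4%


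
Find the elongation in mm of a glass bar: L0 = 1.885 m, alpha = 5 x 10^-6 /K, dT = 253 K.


Thermal expansion formula: dL = alpha * L0 * dT
  dL = (5 x 10^-6) * 1.885 * 253 = 0.00238453 m
Convert to mm: 0.00238453 * 1000 = 2.3845 mm

2.3845 mm


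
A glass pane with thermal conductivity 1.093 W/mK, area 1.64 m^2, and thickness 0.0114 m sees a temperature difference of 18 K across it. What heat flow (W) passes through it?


Fourier's law: Q = k * A * dT / t
  Q = 1.093 * 1.64 * 18 / 0.0114
  Q = 32.26536 / 0.0114 = 2830.3 W

2830.3 W


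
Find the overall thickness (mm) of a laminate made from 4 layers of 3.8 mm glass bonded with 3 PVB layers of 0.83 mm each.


Total thickness = glass contribution + PVB contribution
  Glass: 4 * 3.8 = 15.2 mm
  PVB: 3 * 0.83 = 2.49 mm
  Total = 15.2 + 2.49 = 17.69 mm

17.69 mm


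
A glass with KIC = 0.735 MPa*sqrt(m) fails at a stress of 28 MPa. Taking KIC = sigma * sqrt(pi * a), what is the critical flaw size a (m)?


Rearrange KIC = sigma * sqrt(pi * a):
  sqrt(pi * a) = KIC / sigma
  sqrt(pi * a) = 0.735 / 28 = 0.02625
  a = (KIC / sigma)^2 / pi
  a = 0.02625^2 / pi = 0.0002193 m

0.0002193 m


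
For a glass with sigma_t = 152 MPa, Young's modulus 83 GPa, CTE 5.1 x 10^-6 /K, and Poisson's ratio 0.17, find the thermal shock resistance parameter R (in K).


Thermal shock resistance: R = sigma * (1 - nu) / (E * alpha)
  Numerator = 152 * (1 - 0.17) = 126.16
  Denominator = 83 * 1000 * (5.1 x 10^-6) = 0.4233
  R = 126.16 / 0.4233 = 298.0 K

298.0 K


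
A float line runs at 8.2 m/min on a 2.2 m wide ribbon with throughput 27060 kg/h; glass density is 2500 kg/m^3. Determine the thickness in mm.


Ribbon cross-section from mass balance:
  Volume rate = throughput / density = 27060 / 2500 = 10.824 m^3/h
  thickness = volume rate / (speed * 60 * width), i.e.
  thickness = throughput / (60 * speed * width * density) * 1000
  thickness = 27060 / (60 * 8.2 * 2.2 * 2500) * 1000 = 10.0 mm

10.0 mm


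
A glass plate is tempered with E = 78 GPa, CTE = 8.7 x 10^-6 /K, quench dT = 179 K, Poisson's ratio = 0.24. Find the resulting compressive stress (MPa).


Tempering stress: sigma = E * alpha * dT / (1 - nu)
  E (MPa) = 78 * 1000 = 78000
  Numerator = 78000 * (8.7 x 10^-6) * 179 = 121.4694
  Denominator = 1 - 0.24 = 0.76
  sigma = 121.4694 / 0.76 = 159.8 MPa

159.8 MPa


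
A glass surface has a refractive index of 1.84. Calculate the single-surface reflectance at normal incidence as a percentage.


Fresnel reflectance at normal incidence:
  R = ((n - 1)/(n + 1))^2
  (n - 1)/(n + 1) = (1.84 - 1)/(1.84 + 1) = 0.295775
  R = 0.295775^2 = 0.0874829
  R(%) = 0.0874829 * 100 = 8.748%

8.748%


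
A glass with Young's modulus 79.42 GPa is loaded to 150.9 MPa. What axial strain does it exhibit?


Rearrange E = sigma / epsilon:
  epsilon = sigma / E
  E (MPa) = 79.42 * 1000 = 79420
  epsilon = 150.9 / 79420 = 0.0019

0.0019


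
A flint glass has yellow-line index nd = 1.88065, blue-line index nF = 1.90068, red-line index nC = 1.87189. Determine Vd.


Abbe number formula: Vd = (nd - 1) / (nF - nC)
  nd - 1 = 1.88065 - 1 = 0.88065
  nF - nC = 1.90068 - 1.87189 = 0.02879
  Vd = 0.88065 / 0.02879 = 30.59

30.59


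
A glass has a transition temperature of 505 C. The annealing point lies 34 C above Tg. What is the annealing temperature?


The annealing temperature is Tg plus the offset:
  T_anneal = 505 + 34 = 539 C

539 C


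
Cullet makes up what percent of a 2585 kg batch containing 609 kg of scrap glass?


Cullet ratio = (cullet mass / total batch mass) * 100
  Ratio = 609 / 2585 * 100 = 23.56%

23.56%


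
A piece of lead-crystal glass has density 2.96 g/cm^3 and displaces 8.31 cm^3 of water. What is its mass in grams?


Rearrange rho = m / V:
  m = rho * V
  m = 2.96 * 8.31 = 24.598 g

24.598 g


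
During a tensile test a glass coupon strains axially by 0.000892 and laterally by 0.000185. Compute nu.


Poisson's ratio: nu = lateral strain / axial strain
  nu = 0.000185 / 0.000892 = 0.2074

0.2074


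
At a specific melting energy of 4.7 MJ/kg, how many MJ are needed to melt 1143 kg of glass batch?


Total energy = mass * specific energy
  E = 1143 * 4.7 = 5372.1 MJ

5372.1 MJ


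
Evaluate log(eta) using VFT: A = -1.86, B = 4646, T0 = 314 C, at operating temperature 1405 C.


VFT equation: log(eta) = A + B / (T - T0)
  T - T0 = 1405 - 314 = 1091
  B / (T - T0) = 4646 / 1091 = 4.258
  log(eta) = -1.86 + 4.258 = 2.398

2.398


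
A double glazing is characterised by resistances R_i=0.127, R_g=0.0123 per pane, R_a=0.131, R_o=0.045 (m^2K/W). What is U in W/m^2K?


Total thermal resistance (series):
  R_total = R_in + R_glass + R_air + R_glass + R_out
  R_total = 0.127 + 0.0123 + 0.131 + 0.0123 + 0.045 = 0.3276 m^2K/W
U-value = 1 / R_total = 1 / 0.3276 = 3.053 W/m^2K

3.053 W/m^2K


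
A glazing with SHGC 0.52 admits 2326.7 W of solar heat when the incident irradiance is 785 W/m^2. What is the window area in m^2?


Rearrange Q = Area * SHGC * Irradiance:
  Area = Q / (SHGC * Irradiance)
  Area = 2326.7 / (0.52 * 785) = 5.7 m^2

5.7 m^2


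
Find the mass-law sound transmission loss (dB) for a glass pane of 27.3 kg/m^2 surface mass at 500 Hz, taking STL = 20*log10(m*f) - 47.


Mass law: STL = 20 * log10(m * f) - 47
  m * f = 27.3 * 500 = 13650
  log10(13650) = 4.13513
  STL = 20 * 4.13513 - 47 = 82.7026 - 47 = 35.7 dB

35.7 dB


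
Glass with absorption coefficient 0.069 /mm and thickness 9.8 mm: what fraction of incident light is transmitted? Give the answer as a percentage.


Beer-Lambert law: T = exp(-alpha * thickness)
  exponent = -0.069 * 9.8 = -0.6762
  T = exp(-0.6762) = 0.5085
  Percentage = 0.5085 * 100 = 50.85%

50.85%
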